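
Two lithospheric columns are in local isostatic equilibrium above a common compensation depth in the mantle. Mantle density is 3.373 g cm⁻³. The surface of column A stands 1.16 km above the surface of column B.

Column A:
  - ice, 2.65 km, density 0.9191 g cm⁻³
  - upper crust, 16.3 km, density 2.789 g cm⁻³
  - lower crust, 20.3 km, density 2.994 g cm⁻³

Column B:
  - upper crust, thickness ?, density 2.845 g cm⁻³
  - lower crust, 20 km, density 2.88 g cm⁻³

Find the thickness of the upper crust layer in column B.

Take the compensation level at the base of the deeper column (depth z_c below the surface of column A) and equate Σ ρ_i t_i down to z_c; mantle fills any gap and the z_c terms cancel.
Column A: 2.65×0.9191 + 16.3×2.789 + 20.3×2.994 + (z_c − 39.25)×3.373
Column B: 1.16×0 + x×2.845 + 20×2.88 + (z_c − 1.16 − 20 − x)×3.373
The z_c×3.373 term appears on both sides and cancels. Collect the known terms of each column as K = Σ(ρt)_known − 3.373 × (depth of known layers): K_A = 108.674515 − 3.373×39.25 = −23.715735; K_B = 57.6 − 3.373×(1.16 + 20) = −13.77268.
Balance: K_A = K_B − x×(3.373 − 2.845), so x = (K_B − K_A)/(3.373 − 2.845) = 9.94305/0.528 = 18.8 km.

18.8 km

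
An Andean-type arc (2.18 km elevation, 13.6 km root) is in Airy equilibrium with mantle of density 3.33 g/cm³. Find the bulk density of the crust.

2.87 g/cm³

ρ_c h = (ρ_m − ρ_c) r → ρ_c (h + r) = ρ_m r → ρ_c = ρ_m r / (h + r).
ρ_c = 3.33 × 13.6 km / (2.18 km + 13.6 km) = 2.87 g/cm³.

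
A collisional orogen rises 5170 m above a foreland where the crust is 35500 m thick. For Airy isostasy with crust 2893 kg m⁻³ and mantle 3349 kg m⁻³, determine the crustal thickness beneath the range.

73500 m

Root depth r = h ρ_c / (ρ_m − ρ_c) = 5170 m × 2893 / 456 = 32800 m.
Total thickness = T + h + r = 35500 m + 5170 m + 32800 m = 73500 m.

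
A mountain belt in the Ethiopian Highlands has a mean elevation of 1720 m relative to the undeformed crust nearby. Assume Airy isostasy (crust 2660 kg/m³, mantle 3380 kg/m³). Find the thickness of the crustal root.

Balancing pressure at the compensation depth: the weight of the topography is balanced by the buoyancy of the root, ρ_c h = (ρ_m − ρ_c) r.
r = h · ρ_c / (ρ_m − ρ_c) = 1720 m × 2660 / (3380 − 2660) = 6350 m.

6350 m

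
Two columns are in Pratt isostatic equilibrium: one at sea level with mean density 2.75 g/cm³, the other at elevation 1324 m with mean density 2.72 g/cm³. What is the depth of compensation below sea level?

120000 m

ρ_ref D = ρ (D + h) → D (ρ_ref − ρ) = ρ h.
D = ρ h/(ρ_ref − ρ) = 2.72 × 1324 m/(2.75 − 2.72) = 120000 m.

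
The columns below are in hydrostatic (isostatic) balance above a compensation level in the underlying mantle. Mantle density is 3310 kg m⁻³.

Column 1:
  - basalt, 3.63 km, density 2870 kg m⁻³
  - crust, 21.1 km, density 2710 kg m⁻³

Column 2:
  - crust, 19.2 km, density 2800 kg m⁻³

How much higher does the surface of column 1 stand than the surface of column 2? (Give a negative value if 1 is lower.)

1.35 km

For any compensation level in the mantle, the mantle terms cancel and isostasy reduces to e = (Σt_1 − Σt_2) − (Σ(ρt)_1 − Σ(ρt)_2) / ρ_m.
Σt_1 = 24.73 km; Σt_2 = 19.2 km; Σ(ρt)_1 = 67599.1; Σ(ρt)_2 = 53760 (in km·kg m⁻³).
e = (24.73 − 19.2) − (67599.1 − 53760) / 3310 = 1.35 km.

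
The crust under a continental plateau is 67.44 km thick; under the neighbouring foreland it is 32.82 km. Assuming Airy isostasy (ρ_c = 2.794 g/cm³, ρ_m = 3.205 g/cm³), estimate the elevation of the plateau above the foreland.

Excess crust Δ = 67.44 km − 32.82 km = 34.62 km, split between elevation h and root r with h + r = Δ.
Airy balance ρ_c h = (ρ_m − ρ_c) r gives r = h ρ_c/(ρ_m − ρ_c), so h (1 + ρ_c/(ρ_m − ρ_c)) = Δ, i.e. h = Δ (ρ_m − ρ_c)/ρ_m.
h = 34.62 km × 0.411/3.205 = 4.44 km.

4.44 km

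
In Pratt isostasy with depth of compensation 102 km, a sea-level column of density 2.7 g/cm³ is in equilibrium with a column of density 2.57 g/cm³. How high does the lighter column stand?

ρ_ref D = ρ (D + h) → h = D (ρ_ref − ρ)/ρ.
h = 102 km × (2.7 − 2.57)/2.57 = 5.16 km.

5.16 km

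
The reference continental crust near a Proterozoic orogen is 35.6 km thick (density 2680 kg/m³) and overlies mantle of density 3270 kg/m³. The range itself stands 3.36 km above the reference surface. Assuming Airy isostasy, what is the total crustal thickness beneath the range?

54.2 km

Root depth r = h ρ_c / (ρ_m − ρ_c) = 3.36 km × 2680 / 590 = 15.26 km.
Total thickness = T + h + r = 35.6 km + 3.36 km + 15.26 km = 54.2 km.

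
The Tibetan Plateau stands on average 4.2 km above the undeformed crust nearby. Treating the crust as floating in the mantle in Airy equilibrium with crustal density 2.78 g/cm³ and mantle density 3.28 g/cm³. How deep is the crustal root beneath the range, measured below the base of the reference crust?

23.4 km

For local isostatic compensation: the weight of the topography is balanced by the buoyancy of the root, ρ_c h = (ρ_m − ρ_c) r.
r = h · ρ_c / (ρ_m − ρ_c) = 4.2 km × 2.78 / (3.28 − 2.78) = 23.4 km.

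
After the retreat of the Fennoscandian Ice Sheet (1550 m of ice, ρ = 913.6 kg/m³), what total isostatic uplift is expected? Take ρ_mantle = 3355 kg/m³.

422 m

Removing the load lets mantle flow back in; uplift u satisfies ρ_ice t = ρ_m u.
u = t ρ_ice/ρ_m = 1550 m × 913.6/3355 = 422 m.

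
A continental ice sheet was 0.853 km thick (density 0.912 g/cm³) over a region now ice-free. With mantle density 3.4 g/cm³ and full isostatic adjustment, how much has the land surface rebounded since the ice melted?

0.229 km

Removing the load lets mantle flow back in; uplift u satisfies ρ_ice t = ρ_m u.
u = t ρ_ice/ρ_m = 0.853 km × 0.912/3.4 = 0.229 km.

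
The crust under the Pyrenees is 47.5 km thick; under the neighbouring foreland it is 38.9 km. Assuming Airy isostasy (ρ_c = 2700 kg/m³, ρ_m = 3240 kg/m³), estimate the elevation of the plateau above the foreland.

Excess crust Δ = 47.5 km − 38.9 km = 8.6 km, split between elevation h and root r with h + r = Δ.
Airy balance ρ_c h = (ρ_m − ρ_c) r gives r = h ρ_c/(ρ_m − ρ_c), so h (1 + ρ_c/(ρ_m − ρ_c)) = Δ, i.e. h = Δ (ρ_m − ρ_c)/ρ_m.
h = 8.6 km × 540/3240 = 1.43 km.

1.43 km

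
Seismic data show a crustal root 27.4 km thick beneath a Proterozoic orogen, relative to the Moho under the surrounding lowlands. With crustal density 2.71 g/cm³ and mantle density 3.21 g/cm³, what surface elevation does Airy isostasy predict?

By Archimedes' principle applied to the lithosphere: ρ_c h = (ρ_m − ρ_c) r.
h = r (ρ_m − ρ_c) / ρ_c = 27.4 km × (3.21 − 2.71) / 2.71 = 5.06 km.

5.06 km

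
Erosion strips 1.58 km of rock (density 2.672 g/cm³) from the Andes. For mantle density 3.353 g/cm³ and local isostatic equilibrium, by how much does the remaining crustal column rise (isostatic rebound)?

1.26 km

Unloading: uplift u = e ρ_c/ρ_m = 1.58 km × 2.672/3.353 = 1.26 km.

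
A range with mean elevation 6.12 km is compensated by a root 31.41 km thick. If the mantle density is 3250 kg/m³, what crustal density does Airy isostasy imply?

ρ_c h = (ρ_m − ρ_c) r → ρ_c (h + r) = ρ_m r → ρ_c = ρ_m r / (h + r).
ρ_c = 3250 × 31.41 km / (6.12 km + 31.41 km) = 2720 kg/m³.

2720 kg/m³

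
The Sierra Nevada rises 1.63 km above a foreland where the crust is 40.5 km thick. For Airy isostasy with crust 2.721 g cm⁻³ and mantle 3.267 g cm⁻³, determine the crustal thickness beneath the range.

Root depth r = h ρ_c / (ρ_m − ρ_c) = 1.63 km × 2.721 / 0.546 = 8.123 km.
Total thickness = T + h + r = 40.5 km + 1.63 km + 8.123 km = 50.3 km.

50.3 km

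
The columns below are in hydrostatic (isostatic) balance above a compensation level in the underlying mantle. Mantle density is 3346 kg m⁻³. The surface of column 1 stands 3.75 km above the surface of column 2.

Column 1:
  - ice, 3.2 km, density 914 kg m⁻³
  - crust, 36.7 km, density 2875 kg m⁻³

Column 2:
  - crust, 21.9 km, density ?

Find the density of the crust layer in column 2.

Take the compensation level at the base of the deeper column (depth z_c below the surface of column 1) and equate Σ ρ_i t_i down to z_c; mantle fills any gap and the z_c terms cancel.
Column 1: 3.2×914 + 36.7×2875 + (z_c − 39.9)×3346
Column 2: 3.75×0 + 21.9×ρ + (z_c − 3.75 − 21.9)×3346
The z_c×3346 term appears on both sides and cancels. Collect the known terms of each column as K = Σ(ρt)_known − 3346 × (depth of known layers): K_1 = 108437.3 − 3346×39.9 = −25068.1; K_2 = 0 − 3346×(3.75 + 21.9) = −85824.9.
Balance: K_1 = K_2 + 21.9×ρ, so ρ = (K_1 − K_2)/21.9 = 60756.8/21.9 = 2770 kg m⁻³.

2770 kg m⁻³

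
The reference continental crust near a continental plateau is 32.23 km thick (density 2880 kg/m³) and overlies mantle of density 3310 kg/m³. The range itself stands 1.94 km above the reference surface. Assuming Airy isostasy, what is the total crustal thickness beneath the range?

47.2 km

Root depth r = h ρ_c / (ρ_m − ρ_c) = 1.94 km × 2880 / 430 = 12.99 km.
Total thickness = T + h + r = 32.23 km + 1.94 km + 12.99 km = 47.2 km.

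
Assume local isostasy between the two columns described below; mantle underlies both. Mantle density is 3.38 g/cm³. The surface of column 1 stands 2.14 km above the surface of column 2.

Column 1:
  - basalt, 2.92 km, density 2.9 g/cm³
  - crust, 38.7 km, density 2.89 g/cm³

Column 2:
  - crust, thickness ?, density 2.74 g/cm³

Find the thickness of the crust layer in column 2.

20.5 km

Take the compensation level at the base of the deeper column (depth z_c below the surface of column 1) and equate Σ ρ_i t_i down to z_c; mantle fills any gap and the z_c terms cancel.
Column 1: 2.92×2.9 + 38.7×2.89 + (z_c − 41.62)×3.38
Column 2: 2.14×0 + x×2.74 + (z_c − 2.14 − 0 − x)×3.38
The z_c×3.38 term appears on both sides and cancels. Collect the known terms of each column as K = Σ(ρt)_known − 3.38 × (depth of known layers): K_1 = 120.311 − 3.38×41.62 = −20.3646; K_2 = 0 − 3.38×(2.14 + 0) = −7.2332.
Balance: K_1 = K_2 − x×(3.38 − 2.74), so x = (K_2 − K_1)/(3.38 − 2.74) = 13.1314/0.64 = 20.5 km.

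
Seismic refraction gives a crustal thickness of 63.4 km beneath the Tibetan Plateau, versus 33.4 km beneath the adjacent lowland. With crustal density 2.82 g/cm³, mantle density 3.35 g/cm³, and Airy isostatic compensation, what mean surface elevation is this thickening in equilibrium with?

4.75 km

Excess crust Δ = 63.4 km − 33.4 km = 30 km, split between elevation h and root r with h + r = Δ.
Airy balance ρ_c h = (ρ_m − ρ_c) r gives r = h ρ_c/(ρ_m − ρ_c), so h (1 + ρ_c/(ρ_m − ρ_c)) = Δ, i.e. h = Δ (ρ_m − ρ_c)/ρ_m.
h = 30 km × 0.53/3.35 = 4.75 km.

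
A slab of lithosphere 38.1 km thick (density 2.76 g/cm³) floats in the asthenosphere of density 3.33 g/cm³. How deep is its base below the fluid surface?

Draft d = t ρ_obj/ρ_fluid = 38.1 km × 2.76/3.33 = 31.6 km.

31.6 km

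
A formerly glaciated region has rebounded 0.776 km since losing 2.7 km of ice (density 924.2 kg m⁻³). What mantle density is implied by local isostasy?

ρ_m = ρ_ice t / u = 924.2 × 2.7 km/0.776 km = 3220 kg m⁻³.

3220 kg m⁻³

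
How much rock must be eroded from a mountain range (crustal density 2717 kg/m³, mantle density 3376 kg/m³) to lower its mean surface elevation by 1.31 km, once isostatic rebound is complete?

Net drop Δ = e − u = e − e ρ_c/ρ_m = e (ρ_m − ρ_c)/ρ_m.
e = Δ ρ_m/(ρ_m − ρ_c) = 1.31 km × 3376/659 = 6.71 km.

6.71 km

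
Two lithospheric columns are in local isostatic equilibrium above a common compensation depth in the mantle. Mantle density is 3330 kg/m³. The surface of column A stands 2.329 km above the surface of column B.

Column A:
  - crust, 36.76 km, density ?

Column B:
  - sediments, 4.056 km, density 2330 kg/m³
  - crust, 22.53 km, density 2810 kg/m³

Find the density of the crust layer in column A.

2690 kg/m³

Take the compensation level at the base of the deeper column (depth z_c below the surface of column A) and equate Σ ρ_i t_i down to z_c; mantle fills any gap and the z_c terms cancel.
Column A: 36.76×ρ + (z_c − 36.76)×3330
Column B: 2.329×0 + 4.056×2330 + 22.53×2810 + (z_c − 2.329 − 26.586)×3330
The z_c×3330 term appears on both sides and cancels. Collect the known terms of each column as K = Σ(ρt)_known − 3330 × (depth of known layers): K_A = 0 − 3330×36.76 = −122410.8; K_B = 72759.78 − 3330×(2.329 + 26.586) = −23527.17.
Balance: K_A + 36.76×ρ = K_B, so ρ = (K_B − K_A)/36.76 = 98883.6/36.76 = 2690 kg/m³.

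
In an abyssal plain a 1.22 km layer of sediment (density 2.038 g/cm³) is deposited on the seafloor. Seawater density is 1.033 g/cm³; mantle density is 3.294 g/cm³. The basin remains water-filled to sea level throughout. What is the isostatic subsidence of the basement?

Submarine loading: the sediment displaces seawater, and the subsidence is in turn flooded, so s (ρ_m − ρ_w) = t (ρ_sed − ρ_w).
s = 1.22 km × (2.038 − 1.033) / (3.294 − 1.033) = 0.542 km.

0.542 km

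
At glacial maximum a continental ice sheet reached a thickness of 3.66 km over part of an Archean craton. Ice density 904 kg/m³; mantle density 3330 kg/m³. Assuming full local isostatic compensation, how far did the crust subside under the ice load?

Equating mass per unit area of the two columns: the ice load ρ_ice t is balanced by mantle displaced below, ρ_m s.
s = t ρ_ice / ρ_m = 3.66 km × 904/3330 = 0.994 km.

0.994 km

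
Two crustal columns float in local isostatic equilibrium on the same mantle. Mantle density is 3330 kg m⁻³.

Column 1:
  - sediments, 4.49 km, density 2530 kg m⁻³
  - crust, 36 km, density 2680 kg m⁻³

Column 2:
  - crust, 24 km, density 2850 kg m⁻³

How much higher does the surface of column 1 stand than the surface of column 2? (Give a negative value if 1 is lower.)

For any compensation level in the mantle, the mantle terms cancel and isostasy reduces to e = (Σt_1 − Σt_2) − (Σ(ρt)_1 − Σ(ρt)_2) / ρ_m.
Σt_1 = 40.49 km; Σt_2 = 24 km; Σ(ρt)_1 = 107839.7; Σ(ρt)_2 = 68400 (in km·kg m⁻³).
e = (40.49 − 24) − (107839.7 − 68400) / 3330 = 4.65 km.

4.65 km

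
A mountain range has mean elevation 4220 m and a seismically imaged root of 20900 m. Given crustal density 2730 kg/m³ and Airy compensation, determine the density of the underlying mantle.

3280 kg/m³

Airy balance: ρ_c h = (ρ_m − ρ_c) r → ρ_m = ρ_c (1 + h/r).
ρ_m = 2730 × (1 + 4220 m/20900 m) = 3280 kg/m³.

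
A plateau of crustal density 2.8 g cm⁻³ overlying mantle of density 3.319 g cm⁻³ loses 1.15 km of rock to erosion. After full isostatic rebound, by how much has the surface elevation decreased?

Rebound u = e ρ_c/ρ_m = 1.15 km × 2.8/3.319 = 0.9702 km.
Net surface drop = e − u = 1.15 km − 0.9702 km = e (ρ_m − ρ_c)/ρ_m = 0.18 km.

0.18 km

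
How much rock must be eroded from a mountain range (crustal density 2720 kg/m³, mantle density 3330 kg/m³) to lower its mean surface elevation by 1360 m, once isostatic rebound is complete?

7420 m

Net drop Δ = e − u = e − e ρ_c/ρ_m = e (ρ_m − ρ_c)/ρ_m.
e = Δ ρ_m/(ρ_m − ρ_c) = 1360 m × 3330/610 = 7420 m.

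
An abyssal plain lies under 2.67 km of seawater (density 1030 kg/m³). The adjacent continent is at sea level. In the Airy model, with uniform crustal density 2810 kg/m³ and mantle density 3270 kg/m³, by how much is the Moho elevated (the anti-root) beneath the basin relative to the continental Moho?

10.3 km

Isostatic balance requires: replacing crust with seawater at the top is compensated by replacing crust with mantle at the base: d (ρ_c − ρ_w) = a (ρ_m − ρ_c).
a = d (ρ_c − ρ_w)/(ρ_m − ρ_c) = 2.67 km × 1780/460 = 10.3 km.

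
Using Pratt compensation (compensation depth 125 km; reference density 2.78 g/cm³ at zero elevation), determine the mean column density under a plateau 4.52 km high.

2.68 g/cm³

Pratt balance: ρ_ref D = ρ (D + h).
ρ = ρ_ref D/(D + h) = 2.78 × 125 km/(125 km + 4.52 km) = 2.68 g/cm³.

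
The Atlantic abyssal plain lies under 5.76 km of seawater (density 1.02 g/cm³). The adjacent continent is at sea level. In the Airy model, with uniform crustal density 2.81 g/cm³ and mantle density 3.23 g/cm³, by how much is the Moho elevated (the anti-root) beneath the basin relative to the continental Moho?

In Airy isostatic equilibrium: replacing crust with seawater at the top is compensated by replacing crust with mantle at the base: d (ρ_c − ρ_w) = a (ρ_m − ρ_c).
a = d (ρ_c − ρ_w)/(ρ_m − ρ_c) = 5.76 km × 1.79/0.42 = 24.5 km.

24.5 km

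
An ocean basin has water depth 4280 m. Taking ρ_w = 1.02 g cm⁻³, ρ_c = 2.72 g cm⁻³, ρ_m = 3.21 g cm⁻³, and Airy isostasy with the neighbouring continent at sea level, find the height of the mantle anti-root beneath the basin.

14800 m

For local isostatic compensation: replacing crust with seawater at the top is compensated by replacing crust with mantle at the base: d (ρ_c − ρ_w) = a (ρ_m − ρ_c).
a = d (ρ_c − ρ_w)/(ρ_m − ρ_c) = 4280 m × 1.7/0.49 = 14800 m.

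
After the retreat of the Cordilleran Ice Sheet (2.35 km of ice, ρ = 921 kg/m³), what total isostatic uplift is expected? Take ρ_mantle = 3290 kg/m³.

0.658 km

Removing the load lets mantle flow back in; uplift u satisfies ρ_ice t = ρ_m u.
u = t ρ_ice/ρ_m = 2.35 km × 921/3290 = 0.658 km.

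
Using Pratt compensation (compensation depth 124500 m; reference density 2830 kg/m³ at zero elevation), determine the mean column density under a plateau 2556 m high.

Pratt balance: ρ_ref D = ρ (D + h).
ρ = ρ_ref D/(D + h) = 2830 × 124500 m/(124500 m + 2556 m) = 2770 kg/m³.

2770 kg/m³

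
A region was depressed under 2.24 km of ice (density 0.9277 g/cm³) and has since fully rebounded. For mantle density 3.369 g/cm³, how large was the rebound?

Removing the load lets mantle flow back in; uplift u satisfies ρ_ice t = ρ_m u.
u = t ρ_ice/ρ_m = 2.24 km × 0.9277/3.369 = 0.617 km.

0.617 km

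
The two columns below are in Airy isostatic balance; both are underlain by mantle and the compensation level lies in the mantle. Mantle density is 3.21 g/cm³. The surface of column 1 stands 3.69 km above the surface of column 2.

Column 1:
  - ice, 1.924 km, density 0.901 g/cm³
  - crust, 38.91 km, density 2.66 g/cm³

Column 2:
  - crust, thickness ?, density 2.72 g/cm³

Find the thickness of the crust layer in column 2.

28.6 km

Take the compensation level at the base of the deeper column (depth z_c below the surface of column 1) and equate Σ ρ_i t_i down to z_c; mantle fills any gap and the z_c terms cancel.
Column 1: 1.924×0.901 + 38.91×2.66 + (z_c − 40.834)×3.21
Column 2: 3.69×0 + x×2.72 + (z_c − 3.69 − 0 − x)×3.21
The z_c×3.21 term appears on both sides and cancels. Collect the known terms of each column as K = Σ(ρt)_known − 3.21 × (depth of known layers): K_1 = 105.234124 − 3.21×40.834 = −25.843016; K_2 = 0 − 3.21×(3.69 + 0) = −11.8449.
Balance: K_1 = K_2 − x×(3.21 − 2.72), so x = (K_2 − K_1)/(3.21 − 2.72) = 13.9981/0.49 = 28.6 km.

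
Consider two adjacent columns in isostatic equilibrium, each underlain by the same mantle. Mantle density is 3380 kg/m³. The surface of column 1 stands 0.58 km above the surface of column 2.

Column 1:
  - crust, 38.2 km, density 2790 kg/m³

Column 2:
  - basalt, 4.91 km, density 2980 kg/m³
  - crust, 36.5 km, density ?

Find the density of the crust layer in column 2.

Take the compensation level at the base of the deeper column (depth z_c below the surface of column 1) and equate Σ ρ_i t_i down to z_c; mantle fills any gap and the z_c terms cancel.
Column 1: 38.2×2790 + (z_c − 38.2)×3380
Column 2: 0.58×0 + 4.91×2980 + 36.5×ρ + (z_c − 0.58 − 41.41)×3380
The z_c×3380 term appears on both sides and cancels. Collect the known terms of each column as K = Σ(ρt)_known − 3380 × (depth of known layers): K_1 = 106578 − 3380×38.2 = −22538; K_2 = 14631.8 − 3380×(0.58 + 41.41) = −127294.4.
Balance: K_1 = K_2 + 36.5×ρ, so ρ = (K_1 − K_2)/36.5 = 104756/36.5 = 2870 kg/m³.

2870 kg/m³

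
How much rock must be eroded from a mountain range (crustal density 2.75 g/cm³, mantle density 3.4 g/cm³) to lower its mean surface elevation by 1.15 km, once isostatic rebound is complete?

Net drop Δ = e − u = e − e ρ_c/ρ_m = e (ρ_m − ρ_c)/ρ_m.
e = Δ ρ_m/(ρ_m − ρ_c) = 1.15 km × 3.4/0.65 = 6.02 km.

6.02 km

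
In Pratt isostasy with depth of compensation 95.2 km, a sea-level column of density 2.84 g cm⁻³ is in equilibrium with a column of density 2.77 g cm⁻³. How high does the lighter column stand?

ρ_ref D = ρ (D + h) → h = D (ρ_ref − ρ)/ρ.
h = 95.2 km × (2.84 − 2.77)/2.77 = 2.41 km.

2.41 km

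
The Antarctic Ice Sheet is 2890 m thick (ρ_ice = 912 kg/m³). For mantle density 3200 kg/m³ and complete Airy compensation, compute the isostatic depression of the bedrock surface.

In Airy isostatic equilibrium: the ice load ρ_ice t is balanced by mantle displaced below, ρ_m s.
s = t ρ_ice / ρ_m = 2890 m × 912/3200 = 824 m.

824 m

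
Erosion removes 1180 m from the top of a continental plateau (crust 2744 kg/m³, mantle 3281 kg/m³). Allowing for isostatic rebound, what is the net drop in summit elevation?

193 m

Rebound u = e ρ_c/ρ_m = 1180 m × 2744/3281 = 986.9 m.
Net surface drop = e − u = 1180 m − 986.9 m = e (ρ_m − ρ_c)/ρ_m = 193 m.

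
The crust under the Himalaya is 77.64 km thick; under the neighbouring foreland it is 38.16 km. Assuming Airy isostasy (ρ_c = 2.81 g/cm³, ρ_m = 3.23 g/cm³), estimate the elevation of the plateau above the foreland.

Excess crust Δ = 77.64 km − 38.16 km = 39.48 km, split between elevation h and root r with h + r = Δ.
Airy balance ρ_c h = (ρ_m − ρ_c) r gives r = h ρ_c/(ρ_m − ρ_c), so h (1 + ρ_c/(ρ_m − ρ_c)) = Δ, i.e. h = Δ (ρ_m − ρ_c)/ρ_m.
h = 39.48 km × 0.42/3.23 = 5.13 km.

5.13 km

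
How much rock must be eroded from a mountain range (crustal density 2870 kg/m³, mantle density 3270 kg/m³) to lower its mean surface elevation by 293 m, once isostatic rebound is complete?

2400 m

Net drop Δ = e − u = e − e ρ_c/ρ_m = e (ρ_m − ρ_c)/ρ_m.
e = Δ ρ_m/(ρ_m − ρ_c) = 293 m × 3270/400 = 2400 m.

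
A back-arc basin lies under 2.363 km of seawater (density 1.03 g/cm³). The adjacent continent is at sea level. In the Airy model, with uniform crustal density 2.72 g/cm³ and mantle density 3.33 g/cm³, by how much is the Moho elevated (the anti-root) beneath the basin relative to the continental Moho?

Balancing pressure at the compensation depth: replacing crust with seawater at the top is compensated by replacing crust with mantle at the base: d (ρ_c − ρ_w) = a (ρ_m − ρ_c).
a = d (ρ_c − ρ_w)/(ρ_m − ρ_c) = 2.363 km × 1.69/0.61 = 6.55 km.

6.55 km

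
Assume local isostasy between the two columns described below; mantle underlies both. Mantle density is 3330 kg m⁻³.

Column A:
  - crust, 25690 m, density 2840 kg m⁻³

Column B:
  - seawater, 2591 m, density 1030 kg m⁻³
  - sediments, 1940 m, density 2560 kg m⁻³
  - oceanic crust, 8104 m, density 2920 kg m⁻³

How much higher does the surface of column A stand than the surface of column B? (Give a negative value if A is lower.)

544 m

For any compensation level in the mantle, the mantle terms cancel and isostasy reduces to e = (Σt_A − Σt_B) − (Σ(ρt)_A − Σ(ρt)_B) / ρ_m.
Σt_A = 25690 m; Σt_B = 12635 m; Σ(ρt)_A = 72959600; Σ(ρt)_B = 31298810 (in m·kg m⁻³).
e = (25690 − 12635) − (72959600 − 31298810) / 3330 = 544 m.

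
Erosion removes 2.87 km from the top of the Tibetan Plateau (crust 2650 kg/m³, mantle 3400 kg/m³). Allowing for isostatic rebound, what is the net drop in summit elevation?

Rebound u = e ρ_c/ρ_m = 2.87 km × 2650/3400 = 2.237 km.
Net surface drop = e − u = 2.87 km − 2.237 km = e (ρ_m − ρ_c)/ρ_m = 0.633 km.

0.633 km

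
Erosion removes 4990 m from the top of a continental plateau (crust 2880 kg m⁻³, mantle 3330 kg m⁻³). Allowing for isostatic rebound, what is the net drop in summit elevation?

Rebound u = e ρ_c/ρ_m = 4990 m × 2880/3330 = 4316 m.
Net surface drop = e − u = 4990 m − 4316 m = e (ρ_m − ρ_c)/ρ_m = 674 m.

674 m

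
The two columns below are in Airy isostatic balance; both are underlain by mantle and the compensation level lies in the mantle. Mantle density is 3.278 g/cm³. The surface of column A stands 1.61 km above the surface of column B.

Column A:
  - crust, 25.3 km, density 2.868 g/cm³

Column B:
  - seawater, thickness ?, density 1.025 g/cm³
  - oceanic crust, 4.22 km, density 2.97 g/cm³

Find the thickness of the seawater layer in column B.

Take the compensation level at the base of the deeper column (depth z_c below the surface of column A) and equate Σ ρ_i t_i down to z_c; mantle fills any gap and the z_c terms cancel.
Column A: 25.3×2.868 + (z_c − 25.3)×3.278
Column B: 1.61×0 + x×1.025 + 4.22×2.97 + (z_c − 1.61 − 4.22 − x)×3.278
The z_c×3.278 term appears on both sides and cancels. Collect the known terms of each column as K = Σ(ρt)_known − 3.278 × (depth of known layers): K_A = 72.5604 − 3.278×25.3 = −10.373; K_B = 12.5334 − 3.278×(1.61 + 4.22) = −6.57734.
Balance: K_A = K_B − x×(3.278 − 1.025), so x = (K_B − K_A)/(3.278 − 1.025) = 3.79566/2.253 = 1.68 km.

1.68 km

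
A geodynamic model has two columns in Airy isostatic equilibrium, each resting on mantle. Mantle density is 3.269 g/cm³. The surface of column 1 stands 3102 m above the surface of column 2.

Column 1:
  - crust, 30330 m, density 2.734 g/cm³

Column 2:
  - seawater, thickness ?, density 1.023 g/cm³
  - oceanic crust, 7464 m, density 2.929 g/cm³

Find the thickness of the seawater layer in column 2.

1580 m

Take the compensation level at the base of the deeper column (depth z_c below the surface of column 1) and equate Σ ρ_i t_i down to z_c; mantle fills any gap and the z_c terms cancel.
Column 1: 30330×2.734 + (z_c − 30330)×3.269
Column 2: 3102×0 + x×1.023 + 7464×2.929 + (z_c − 3102 − 7464 − x)×3.269
The z_c×3.269 term appears on both sides and cancels. Collect the known terms of each column as K = Σ(ρt)_known − 3.269 × (depth of known layers): K_1 = 82922.22 − 3.269×30330 = −16226.55; K_2 = 21862.056 − 3.269×(3102 + 7464) = −12678.198.
Balance: K_1 = K_2 − x×(3.269 − 1.023), so x = (K_2 − K_1)/(3.269 − 1.023) = 3548.35/2.246 = 1580 m.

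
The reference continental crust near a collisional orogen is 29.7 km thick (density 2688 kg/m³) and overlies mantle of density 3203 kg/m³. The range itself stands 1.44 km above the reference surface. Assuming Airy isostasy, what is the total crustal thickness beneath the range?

Root depth r = h ρ_c / (ρ_m − ρ_c) = 1.44 km × 2688 / 515 = 7.516 km.
Total thickness = T + h + r = 29.7 km + 1.44 km + 7.516 km = 38.7 km.

38.7 km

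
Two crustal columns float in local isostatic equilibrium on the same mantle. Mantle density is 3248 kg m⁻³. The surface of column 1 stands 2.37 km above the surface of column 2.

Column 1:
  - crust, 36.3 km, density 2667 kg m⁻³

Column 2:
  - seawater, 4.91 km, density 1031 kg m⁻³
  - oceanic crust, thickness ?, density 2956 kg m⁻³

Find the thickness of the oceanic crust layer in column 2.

8.59 km

Take the compensation level at the base of the deeper column (depth z_c below the surface of column 1) and equate Σ ρ_i t_i down to z_c; mantle fills any gap and the z_c terms cancel.
Column 1: 36.3×2667 + (z_c − 36.3)×3248
Column 2: 2.37×0 + 4.91×1031 + x×2956 + (z_c − 2.37 − 4.91 − x)×3248
The z_c×3248 term appears on both sides and cancels. Collect the known terms of each column as K = Σ(ρt)_known − 3248 × (depth of known layers): K_1 = 96812.1 − 3248×36.3 = −21090.3; K_2 = 5062.21 − 3248×(2.37 + 4.91) = −18583.23.
Balance: K_1 = K_2 − x×(3248 − 2956), so x = (K_2 − K_1)/(3248 − 2956) = 2507.07/292 = 8.59 km.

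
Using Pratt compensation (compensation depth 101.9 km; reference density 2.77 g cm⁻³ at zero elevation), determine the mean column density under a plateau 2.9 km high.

Pratt balance: ρ_ref D = ρ (D + h).
ρ = ρ_ref D/(D + h) = 2.77 × 101.9 km/(101.9 km + 2.9 km) = 2.69 g cm⁻³.

2.69 g cm⁻³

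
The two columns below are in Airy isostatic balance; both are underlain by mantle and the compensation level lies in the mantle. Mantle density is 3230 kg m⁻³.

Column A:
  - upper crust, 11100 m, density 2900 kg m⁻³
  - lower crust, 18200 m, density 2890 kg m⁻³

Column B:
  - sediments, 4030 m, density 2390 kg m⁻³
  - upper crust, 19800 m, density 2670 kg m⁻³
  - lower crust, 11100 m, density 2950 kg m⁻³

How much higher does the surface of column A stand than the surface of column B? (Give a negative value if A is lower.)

−2390 m

For any compensation level in the mantle, the mantle terms cancel and isostasy reduces to e = (Σt_A − Σt_B) − (Σ(ρt)_A − Σ(ρt)_B) / ρ_m.
Σt_A = 29300 m; Σt_B = 34930 m; Σ(ρt)_A = 84788000; Σ(ρt)_B = 95242700 (in m·kg m⁻³).
e = (29300 − 34930) − (84788000 − 95242700) / 3230 = −2390 m.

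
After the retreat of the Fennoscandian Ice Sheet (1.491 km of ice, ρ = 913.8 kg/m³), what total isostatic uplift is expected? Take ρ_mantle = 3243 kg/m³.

0.42 km

Removing the load lets mantle flow back in; uplift u satisfies ρ_ice t = ρ_m u.
u = t ρ_ice/ρ_m = 1.491 km × 913.8/3243 = 0.42 km.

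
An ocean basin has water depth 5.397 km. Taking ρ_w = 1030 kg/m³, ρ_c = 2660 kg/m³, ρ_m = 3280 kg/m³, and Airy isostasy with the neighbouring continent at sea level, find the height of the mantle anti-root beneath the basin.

14.2 km

In Airy isostatic equilibrium: replacing crust with seawater at the top is compensated by replacing crust with mantle at the base: d (ρ_c − ρ_w) = a (ρ_m − ρ_c).
a = d (ρ_c − ρ_w)/(ρ_m − ρ_c) = 5.397 km × 1630/620 = 14.2 km.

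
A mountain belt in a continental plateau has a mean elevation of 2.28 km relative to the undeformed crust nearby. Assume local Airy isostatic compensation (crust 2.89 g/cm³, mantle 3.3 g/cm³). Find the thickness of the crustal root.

Equating mass per unit area of the two columns: the weight of the topography is balanced by the buoyancy of the root, ρ_c h = (ρ_m − ρ_c) r.
r = h · ρ_c / (ρ_m − ρ_c) = 2.28 km × 2.89 / (3.3 − 2.89) = 16.1 km.

16.1 km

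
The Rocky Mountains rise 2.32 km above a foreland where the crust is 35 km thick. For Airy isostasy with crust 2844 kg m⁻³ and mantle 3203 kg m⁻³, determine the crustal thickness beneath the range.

Root depth r = h ρ_c / (ρ_m − ρ_c) = 2.32 km × 2844 / 359 = 18.38 km.
Total thickness = T + h + r = 35 km + 2.32 km + 18.38 km = 55.7 km.

55.7 km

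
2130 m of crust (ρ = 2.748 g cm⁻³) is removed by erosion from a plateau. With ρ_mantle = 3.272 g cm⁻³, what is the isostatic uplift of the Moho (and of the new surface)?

1790 m

Unloading: uplift u = e ρ_c/ρ_m = 2130 m × 2.748/3.272 = 1790 m.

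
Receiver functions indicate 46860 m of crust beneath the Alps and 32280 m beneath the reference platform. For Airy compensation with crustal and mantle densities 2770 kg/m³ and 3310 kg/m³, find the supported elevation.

2380 m

Excess crust Δ = 46860 m − 32280 m = 14580 m, split between elevation h and root r with h + r = Δ.
Airy balance ρ_c h = (ρ_m − ρ_c) r gives r = h ρ_c/(ρ_m − ρ_c), so h (1 + ρ_c/(ρ_m − ρ_c)) = Δ, i.e. h = Δ (ρ_m − ρ_c)/ρ_m.
h = 14580 m × 540/3310 = 2380 m.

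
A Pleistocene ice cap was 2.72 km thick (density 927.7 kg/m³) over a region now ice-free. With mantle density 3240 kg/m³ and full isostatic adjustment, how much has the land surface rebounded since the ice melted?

0.779 km

Removing the load lets mantle flow back in; uplift u satisfies ρ_ice t = ρ_m u.
u = t ρ_ice/ρ_m = 2.72 km × 927.7/3240 = 0.779 km.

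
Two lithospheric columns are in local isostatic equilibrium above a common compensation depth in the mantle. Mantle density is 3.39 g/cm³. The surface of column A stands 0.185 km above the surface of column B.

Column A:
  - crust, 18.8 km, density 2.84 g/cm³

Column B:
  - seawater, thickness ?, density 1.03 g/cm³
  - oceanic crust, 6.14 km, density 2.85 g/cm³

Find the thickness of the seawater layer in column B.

2.71 km

Take the compensation level at the base of the deeper column (depth z_c below the surface of column A) and equate Σ ρ_i t_i down to z_c; mantle fills any gap and the z_c terms cancel.
Column A: 18.8×2.84 + (z_c − 18.8)×3.39
Column B: 0.185×0 + x×1.03 + 6.14×2.85 + (z_c − 0.185 − 6.14 − x)×3.39
The z_c×3.39 term appears on both sides and cancels. Collect the known terms of each column as K = Σ(ρt)_known − 3.39 × (depth of known layers): K_A = 53.392 − 3.39×18.8 = −10.34; K_B = 17.499 − 3.39×(0.185 + 6.14) = −3.94275.
Balance: K_A = K_B − x×(3.39 − 1.03), so x = (K_B − K_A)/(3.39 − 1.03) = 6.39725/2.36 = 2.71 km.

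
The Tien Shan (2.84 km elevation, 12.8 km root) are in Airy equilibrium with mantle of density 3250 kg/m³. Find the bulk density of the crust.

ρ_c h = (ρ_m − ρ_c) r → ρ_c (h + r) = ρ_m r → ρ_c = ρ_m r / (h + r).
ρ_c = 3250 × 12.8 km / (2.84 km + 12.8 km) = 2660 kg/m³.

2660 kg/m³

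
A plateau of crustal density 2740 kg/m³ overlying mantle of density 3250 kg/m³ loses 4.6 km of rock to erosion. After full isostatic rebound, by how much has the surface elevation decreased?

Rebound u = e ρ_c/ρ_m = 4.6 km × 2740/3250 = 3.878 km.
Net surface drop = e − u = 4.6 km − 3.878 km = e (ρ_m − ρ_c)/ρ_m = 0.722 km.

0.722 km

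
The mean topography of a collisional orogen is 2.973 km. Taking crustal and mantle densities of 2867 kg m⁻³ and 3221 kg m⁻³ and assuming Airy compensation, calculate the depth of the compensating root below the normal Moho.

Balancing pressure at the compensation depth: the weight of the topography is balanced by the buoyancy of the root, ρ_c h = (ρ_m − ρ_c) r.
r = h · ρ_c / (ρ_m − ρ_c) = 2.973 km × 2867 / (3221 − 2867) = 24.1 km.

24.1 km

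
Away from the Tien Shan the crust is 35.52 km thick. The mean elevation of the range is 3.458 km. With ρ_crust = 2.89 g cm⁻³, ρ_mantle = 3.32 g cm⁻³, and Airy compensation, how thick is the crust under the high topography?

Root depth r = h ρ_c / (ρ_m − ρ_c) = 3.458 km × 2.89 / 0.43 = 23.24 km.
Total thickness = T + h + r = 35.52 km + 3.458 km + 23.24 km = 62.2 km.

62.2 km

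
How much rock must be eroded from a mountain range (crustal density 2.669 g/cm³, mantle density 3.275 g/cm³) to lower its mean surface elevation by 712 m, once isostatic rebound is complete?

Net drop Δ = e − u = e − e ρ_c/ρ_m = e (ρ_m − ρ_c)/ρ_m.
e = Δ ρ_m/(ρ_m − ρ_c) = 712 m × 3.275/0.606 = 3850 m.

3850 m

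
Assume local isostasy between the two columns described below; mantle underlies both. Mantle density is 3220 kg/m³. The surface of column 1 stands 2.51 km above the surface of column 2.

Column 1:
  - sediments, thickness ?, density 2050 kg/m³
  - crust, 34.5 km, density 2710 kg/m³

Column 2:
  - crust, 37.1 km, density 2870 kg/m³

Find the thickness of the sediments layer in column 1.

2.97 km

Take the compensation level at the base of the deeper column (depth z_c below the surface of column 1) and equate Σ ρ_i t_i down to z_c; mantle fills any gap and the z_c terms cancel.
Column 1: x×2050 + 34.5×2710 + (z_c − 34.5 − x)×3220
Column 2: 2.51×0 + 37.1×2870 + (z_c − 2.51 − 37.1)×3220
The z_c×3220 term appears on both sides and cancels. Collect the known terms of each column as K = Σ(ρt)_known − 3220 × (depth of known layers): K_1 = 93495 − 3220×34.5 = −17595; K_2 = 106477 − 3220×(2.51 + 37.1) = −21067.2.
Balance: K_1 − x×(3220 − 2050) = K_2, so x = (K_1 − K_2)/(3220 − 2050) = 3472.2/1170 = 2.97 km.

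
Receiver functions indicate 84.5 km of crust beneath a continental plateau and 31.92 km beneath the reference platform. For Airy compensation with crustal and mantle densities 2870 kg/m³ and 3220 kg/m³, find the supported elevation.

5.72 km

Excess crust Δ = 84.5 km − 31.92 km = 52.58 km, split between elevation h and root r with h + r = Δ.
Airy balance ρ_c h = (ρ_m − ρ_c) r gives r = h ρ_c/(ρ_m − ρ_c), so h (1 + ρ_c/(ρ_m − ρ_c)) = Δ, i.e. h = Δ (ρ_m − ρ_c)/ρ_m.
h = 52.58 km × 350/3220 = 5.72 km.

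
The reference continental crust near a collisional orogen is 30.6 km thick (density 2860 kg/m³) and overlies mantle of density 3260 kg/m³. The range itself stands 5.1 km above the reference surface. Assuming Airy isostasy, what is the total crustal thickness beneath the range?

72.2 km

Root depth r = h ρ_c / (ρ_m − ρ_c) = 5.1 km × 2860 / 400 = 36.47 km.
Total thickness = T + h + r = 30.6 km + 5.1 km + 36.47 km = 72.2 km.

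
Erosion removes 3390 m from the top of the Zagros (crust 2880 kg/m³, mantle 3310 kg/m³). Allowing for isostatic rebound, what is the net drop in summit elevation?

440 m

Rebound u = e ρ_c/ρ_m = 3390 m × 2880/3310 = 2950 m.
Net surface drop = e − u = 3390 m − 2950 m = e (ρ_m − ρ_c)/ρ_m = 440 m.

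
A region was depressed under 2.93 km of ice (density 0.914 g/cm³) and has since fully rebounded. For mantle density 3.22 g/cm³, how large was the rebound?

Removing the load lets mantle flow back in; uplift u satisfies ρ_ice t = ρ_m u.
u = t ρ_ice/ρ_m = 2.93 km × 0.914/3.22 = 0.832 km.

0.832 km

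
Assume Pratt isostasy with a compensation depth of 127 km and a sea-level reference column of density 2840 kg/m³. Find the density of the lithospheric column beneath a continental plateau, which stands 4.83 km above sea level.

Pratt balance: ρ_ref D = ρ (D + h).
ρ = ρ_ref D/(D + h) = 2840 × 127 km/(127 km + 4.83 km) = 2740 kg/m³.

2740 kg/m³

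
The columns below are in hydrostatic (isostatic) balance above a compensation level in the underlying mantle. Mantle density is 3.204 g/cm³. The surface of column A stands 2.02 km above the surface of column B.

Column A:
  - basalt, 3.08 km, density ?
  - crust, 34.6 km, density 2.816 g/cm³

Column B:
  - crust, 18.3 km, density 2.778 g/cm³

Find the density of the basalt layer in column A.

Take the compensation level at the base of the deeper column (depth z_c below the surface of column A) and equate Σ ρ_i t_i down to z_c; mantle fills any gap and the z_c terms cancel.
Column A: 3.08×ρ + 34.6×2.816 + (z_c − 37.68)×3.204
Column B: 2.02×0 + 18.3×2.778 + (z_c − 2.02 − 18.3)×3.204
The z_c×3.204 term appears on both sides and cancels. Collect the known terms of each column as K = Σ(ρt)_known − 3.204 × (depth of known layers): K_A = 97.4336 − 3.204×37.68 = −23.29312; K_B = 50.8374 − 3.204×(2.02 + 18.3) = −14.26788.
Balance: K_A + 3.08×ρ = K_B, so ρ = (K_B − K_A)/3.08 = 9.02524/3.08 = 2.93 g/cm³.

2.93 g/cm³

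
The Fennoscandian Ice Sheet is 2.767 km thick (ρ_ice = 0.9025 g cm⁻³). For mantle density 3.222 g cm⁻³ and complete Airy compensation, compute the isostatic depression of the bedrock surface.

0.775 km

In Airy isostatic equilibrium: the ice load ρ_ice t is balanced by mantle displaced below, ρ_m s.
s = t ρ_ice / ρ_m = 2.767 km × 0.9025/3.222 = 0.775 km.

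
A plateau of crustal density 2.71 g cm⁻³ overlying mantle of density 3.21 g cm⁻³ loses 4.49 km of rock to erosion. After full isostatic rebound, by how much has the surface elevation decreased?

0.699 km

Rebound u = e ρ_c/ρ_m = 4.49 km × 2.71/3.21 = 3.791 km.
Net surface drop = e − u = 4.49 km − 3.791 km = e (ρ_m − ρ_c)/ρ_m = 0.699 km.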